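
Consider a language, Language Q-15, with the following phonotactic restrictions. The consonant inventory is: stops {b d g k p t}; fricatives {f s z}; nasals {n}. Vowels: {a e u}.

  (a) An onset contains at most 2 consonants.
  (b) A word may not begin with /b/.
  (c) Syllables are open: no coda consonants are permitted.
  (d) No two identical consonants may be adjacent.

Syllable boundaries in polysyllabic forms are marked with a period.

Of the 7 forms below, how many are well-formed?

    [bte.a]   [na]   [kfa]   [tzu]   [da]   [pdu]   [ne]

6

[bte.a] — violates constraint (b): word begins with /b/ → ill-formed
[na] — σ1 onset /n/, coda /∅/ ok → well-formed
[kfa] — σ1 onset /kf/ (2C), coda /∅/ ok → well-formed
[tzu] — σ1 onset /tz/ (2C), coda /∅/ ok → well-formed
[da] — σ1 onset /d/, coda /∅/ ok → well-formed
[pdu] — σ1 onset /pd/ (2C), coda /∅/ ok → well-formed
[ne] — σ1 onset /n/, coda /∅/ ok → well-formed
Well-formed: [na], [kfa], [tzu], [da], [pdu], [ne] → 6.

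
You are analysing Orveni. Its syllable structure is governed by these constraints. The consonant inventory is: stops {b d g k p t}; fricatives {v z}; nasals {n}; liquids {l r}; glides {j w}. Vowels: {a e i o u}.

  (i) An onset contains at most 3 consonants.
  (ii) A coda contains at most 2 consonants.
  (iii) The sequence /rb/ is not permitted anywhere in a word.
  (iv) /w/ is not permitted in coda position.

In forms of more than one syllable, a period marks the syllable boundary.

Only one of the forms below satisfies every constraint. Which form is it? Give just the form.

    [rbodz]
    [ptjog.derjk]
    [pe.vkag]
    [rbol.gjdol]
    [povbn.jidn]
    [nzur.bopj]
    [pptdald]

[pe.vkag]

[rbodz] — violates constraint (iii): contains banned sequence /rb/ → illicit
[ptjog.derjk] — violates constraint (ii): syllable 2 coda /rjk/ has 3 consonants (> 2) → illicit
[pe.vkag] — σ1 onset /p/, coda /∅/ ok; σ2 onset /vk/ (2C), coda /g/ ok → licit
[rbol.gjdol] — violates constraint (iii): contains banned sequence /rb/ → illicit
[povbn.jidn] — violates constraint (ii): syllable 1 coda /vbn/ has 3 consonants (> 2) → illicit
[nzur.bopj] — violates constraint (iii): contains banned sequence /rb/ → illicit
[pptdald] — violates constraint (i): syllable 1 onset /pptd/ has 4 consonants (> 3) → illicit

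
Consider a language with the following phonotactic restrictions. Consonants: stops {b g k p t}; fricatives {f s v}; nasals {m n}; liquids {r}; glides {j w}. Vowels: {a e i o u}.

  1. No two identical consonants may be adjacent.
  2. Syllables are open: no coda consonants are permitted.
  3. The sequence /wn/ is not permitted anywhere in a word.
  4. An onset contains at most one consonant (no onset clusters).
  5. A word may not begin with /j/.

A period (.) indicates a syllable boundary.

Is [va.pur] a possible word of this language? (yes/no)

[va.pur] — violates constraint 2: syllable 2 coda /r/ has 1 consonant (> 0) → ill-formed

no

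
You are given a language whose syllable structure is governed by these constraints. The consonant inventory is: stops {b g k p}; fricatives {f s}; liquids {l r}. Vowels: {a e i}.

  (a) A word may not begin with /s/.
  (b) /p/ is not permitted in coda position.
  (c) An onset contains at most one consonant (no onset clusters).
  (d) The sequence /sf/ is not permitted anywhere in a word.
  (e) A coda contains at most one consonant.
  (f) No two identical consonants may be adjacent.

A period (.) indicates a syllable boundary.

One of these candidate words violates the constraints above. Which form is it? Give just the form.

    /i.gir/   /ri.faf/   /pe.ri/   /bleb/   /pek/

/i.gir/ — σ1 onset /∅/, coda /∅/ ok; σ2 onset /g/, coda /r/ ok → phonotactically legal
/ri.faf/ — σ1 onset /r/, coda /∅/ ok; σ2 onset /f/, coda /f/ ok → phonotactically legal
/pe.ri/ — σ1 onset /p/, coda /∅/ ok; σ2 onset /r/, coda /∅/ ok → phonotactically legal
/bleb/ — violates constraint (c): syllable 1 onset /bl/ has 2 consonants (> 1) → phonotactically illegal
/pek/ — σ1 onset /p/, coda /k/ ok → phonotactically legal

/bleb/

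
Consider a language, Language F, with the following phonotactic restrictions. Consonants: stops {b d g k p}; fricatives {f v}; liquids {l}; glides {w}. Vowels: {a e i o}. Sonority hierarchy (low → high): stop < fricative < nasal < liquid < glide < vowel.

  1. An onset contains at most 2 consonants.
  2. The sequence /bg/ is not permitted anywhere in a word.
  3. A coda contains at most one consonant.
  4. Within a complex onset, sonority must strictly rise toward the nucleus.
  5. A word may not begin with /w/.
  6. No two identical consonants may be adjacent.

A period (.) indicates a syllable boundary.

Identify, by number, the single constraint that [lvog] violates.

4

[lvog]: syllable 1 onset /lv/: /l/ (liquid, 4) → /v/ (fricative, 2) does not rise.
This is a violation of constraint 4: "Within a complex onset, sonority must strictly rise toward the nucleus."
The remaining constraints (1, 2, 3, 5, 6) are satisfied.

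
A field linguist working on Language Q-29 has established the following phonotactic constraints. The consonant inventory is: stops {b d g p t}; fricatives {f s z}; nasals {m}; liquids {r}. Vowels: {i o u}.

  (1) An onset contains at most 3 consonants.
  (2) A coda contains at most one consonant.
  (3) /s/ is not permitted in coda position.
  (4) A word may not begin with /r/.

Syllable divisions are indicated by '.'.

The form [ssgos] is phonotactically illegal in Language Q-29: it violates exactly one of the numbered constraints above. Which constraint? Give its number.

[ssgos]: syllable 1 coda contains /s/.
This is a violation of constraint 3: "/s/ is not permitted in coda position."
The remaining constraints (1, 2, 4) are satisfied.

3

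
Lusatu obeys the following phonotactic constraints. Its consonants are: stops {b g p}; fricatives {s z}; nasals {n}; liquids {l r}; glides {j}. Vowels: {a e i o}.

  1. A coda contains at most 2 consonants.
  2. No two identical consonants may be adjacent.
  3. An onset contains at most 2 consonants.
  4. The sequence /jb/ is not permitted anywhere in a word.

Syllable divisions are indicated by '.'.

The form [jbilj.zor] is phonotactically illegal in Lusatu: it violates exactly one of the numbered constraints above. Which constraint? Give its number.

4

[jbilj.zor]: contains banned sequence /jb/.
This is a violation of constraint 4: "The sequence /jb/ is not permitted anywhere in a word."
The remaining constraints (1, 2, 3) are satisfied.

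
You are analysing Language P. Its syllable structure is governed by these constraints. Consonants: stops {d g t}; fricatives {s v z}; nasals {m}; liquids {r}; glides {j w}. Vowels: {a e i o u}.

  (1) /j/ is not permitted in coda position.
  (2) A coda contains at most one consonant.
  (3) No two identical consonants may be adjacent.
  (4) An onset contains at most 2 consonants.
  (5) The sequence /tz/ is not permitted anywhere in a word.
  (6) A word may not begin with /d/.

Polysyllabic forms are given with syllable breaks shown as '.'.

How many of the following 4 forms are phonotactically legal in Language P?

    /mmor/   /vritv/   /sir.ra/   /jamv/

/mmor/ — violates constraint 3: adjacent identical consonants /mm/ → phonotactically illegal
/vritv/ — violates constraint 2: syllable 1 coda /tv/ has 2 consonants (> 1) → phonotactically illegal
/sir.ra/ — violates constraint 3: adjacent identical consonants /rr/ → phonotactically illegal
/jamv/ — violates constraint 2: syllable 1 coda /mv/ has 2 consonants (> 1) → phonotactically illegal
No form is phonotactically legal → 0.

0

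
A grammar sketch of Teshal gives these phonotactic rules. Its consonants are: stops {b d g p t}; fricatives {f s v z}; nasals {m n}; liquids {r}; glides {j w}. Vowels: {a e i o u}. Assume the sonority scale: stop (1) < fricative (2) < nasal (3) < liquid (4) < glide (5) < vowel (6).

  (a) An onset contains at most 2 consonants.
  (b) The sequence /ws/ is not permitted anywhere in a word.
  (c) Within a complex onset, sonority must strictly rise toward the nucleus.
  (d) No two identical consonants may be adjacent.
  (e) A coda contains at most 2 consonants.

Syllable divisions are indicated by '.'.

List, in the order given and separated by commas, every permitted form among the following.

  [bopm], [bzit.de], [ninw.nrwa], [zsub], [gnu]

[bopm] — σ1 onset /b/, coda /pm/ (2C) ok → permitted
[bzit.de] — σ1 onset /bz/ (1→2 rises), coda /t/ ok; σ2 onset /d/, coda /∅/ ok → permitted
[ninw.nrwa] — violates constraint (a): syllable 2 onset /nrw/ has 3 consonants (> 2) → not permitted
[zsub] — violates constraint (c): syllable 1 onset /zs/: /z/ (fricative, 2) → /s/ (fricative, 2) does not rise → not permitted
[gnu] — σ1 onset /gn/ (1→3 rises), coda /∅/ ok → permitted

[bopm], [bzit.de], [gnu]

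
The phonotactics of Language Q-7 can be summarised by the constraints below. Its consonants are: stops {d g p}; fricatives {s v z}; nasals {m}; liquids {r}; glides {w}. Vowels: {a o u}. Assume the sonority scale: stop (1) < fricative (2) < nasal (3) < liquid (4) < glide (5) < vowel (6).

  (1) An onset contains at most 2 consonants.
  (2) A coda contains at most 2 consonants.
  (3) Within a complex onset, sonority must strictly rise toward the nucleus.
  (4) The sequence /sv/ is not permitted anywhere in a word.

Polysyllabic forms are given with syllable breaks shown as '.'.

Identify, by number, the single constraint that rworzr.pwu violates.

rworzr.pwu: syllable 1 coda /rzr/ has 3 consonants (> 2).
This is a violation of constraint 2: "A coda contains at most 2 consonants."
The remaining constraints (1, 3, 4) are satisfied.

2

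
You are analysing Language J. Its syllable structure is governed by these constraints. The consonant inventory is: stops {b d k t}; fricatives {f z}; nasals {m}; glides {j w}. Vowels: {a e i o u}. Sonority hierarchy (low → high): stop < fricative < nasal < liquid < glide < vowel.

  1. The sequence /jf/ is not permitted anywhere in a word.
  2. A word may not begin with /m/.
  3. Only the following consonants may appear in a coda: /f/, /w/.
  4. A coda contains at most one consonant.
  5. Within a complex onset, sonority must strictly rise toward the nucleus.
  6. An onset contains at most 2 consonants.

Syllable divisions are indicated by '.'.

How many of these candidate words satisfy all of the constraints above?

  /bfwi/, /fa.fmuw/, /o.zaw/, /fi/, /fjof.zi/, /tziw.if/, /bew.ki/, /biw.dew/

7

/bfwi/ — violates constraint 6: syllable 1 onset /bfw/ has 3 consonants (> 2) → ill-formed
/fa.fmuw/ — σ1 onset /f/, coda /∅/ ok; σ2 onset /fm/ (2→3 rises), coda /w/ ok → well-formed
/o.zaw/ — σ1 onset /∅/, coda /∅/ ok; σ2 onset /z/, coda /w/ ok → well-formed
/fi/ — σ1 onset /f/, coda /∅/ ok → well-formed
/fjof.zi/ — σ1 onset /fj/ (2→5 rises), coda /f/ ok; σ2 onset /z/, coda /∅/ ok → well-formed
/tziw.if/ — σ1 onset /tz/ (1→2 rises), coda /w/ ok; σ2 onset /∅/, coda /f/ ok → well-formed
/bew.ki/ — σ1 onset /b/, coda /w/ ok; σ2 onset /k/, coda /∅/ ok → well-formed
/biw.dew/ — σ1 onset /b/, coda /w/ ok; σ2 onset /d/, coda /w/ ok → well-formed
Well-formed: /fa.fmuw/, /o.zaw/, /fi/, /fjof.zi/, /tziw.if/, /bew.ki/, /biw.dew/ → 7.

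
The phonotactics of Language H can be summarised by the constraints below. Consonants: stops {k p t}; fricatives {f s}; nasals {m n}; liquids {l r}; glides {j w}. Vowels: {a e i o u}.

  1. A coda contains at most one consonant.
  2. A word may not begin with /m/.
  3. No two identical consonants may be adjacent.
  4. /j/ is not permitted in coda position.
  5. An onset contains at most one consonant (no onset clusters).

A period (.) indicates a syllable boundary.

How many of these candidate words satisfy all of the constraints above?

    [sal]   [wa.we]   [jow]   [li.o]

4

[sal] — σ1 onset /s/, coda /l/ ok → permitted
[wa.we] — σ1 onset /w/, coda /∅/ ok; σ2 onset /w/, coda /∅/ ok → permitted
[jow] — σ1 onset /j/, coda /w/ ok → permitted
[li.o] — σ1 onset /l/, coda /∅/ ok; σ2 onset /∅/, coda /∅/ ok → permitted
Permitted: [sal], [wa.we], [jow], [li.o] → 4.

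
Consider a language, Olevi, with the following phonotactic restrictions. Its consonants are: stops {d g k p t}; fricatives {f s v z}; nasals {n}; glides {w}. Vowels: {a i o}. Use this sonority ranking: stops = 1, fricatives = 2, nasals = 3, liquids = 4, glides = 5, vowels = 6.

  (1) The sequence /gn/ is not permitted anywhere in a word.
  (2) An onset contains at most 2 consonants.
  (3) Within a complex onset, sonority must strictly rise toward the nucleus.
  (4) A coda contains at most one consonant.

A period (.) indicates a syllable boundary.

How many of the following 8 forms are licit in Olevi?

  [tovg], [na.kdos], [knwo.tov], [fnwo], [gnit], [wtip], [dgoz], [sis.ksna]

[tovg] — violates constraint 4: syllable 1 coda /vg/ has 2 consonants (> 1) → illicit
[na.kdos] — violates constraint 3: syllable 2 onset /kd/: /k/ (stop, 1) → /d/ (stop, 1) does not rise → illicit
[knwo.tov] — violates constraint 2: syllable 1 onset /knw/ has 3 consonants (> 2) → illicit
[fnwo] — violates constraint 2: syllable 1 onset /fnw/ has 3 consonants (> 2) → illicit
[gnit] — violates constraint 1: contains banned sequence /gn/ → illicit
[wtip] — violates constraint 3: syllable 1 onset /wt/: /w/ (glide, 5) → /t/ (stop, 1) does not rise → illicit
[dgoz] — violates constraint 3: syllable 1 onset /dg/: /d/ (stop, 1) → /g/ (stop, 1) does not rise → illicit
[sis.ksna] — violates constraint 2: syllable 2 onset /ksn/ has 3 consonants (> 2) → illicit
No form is licit → 0.

0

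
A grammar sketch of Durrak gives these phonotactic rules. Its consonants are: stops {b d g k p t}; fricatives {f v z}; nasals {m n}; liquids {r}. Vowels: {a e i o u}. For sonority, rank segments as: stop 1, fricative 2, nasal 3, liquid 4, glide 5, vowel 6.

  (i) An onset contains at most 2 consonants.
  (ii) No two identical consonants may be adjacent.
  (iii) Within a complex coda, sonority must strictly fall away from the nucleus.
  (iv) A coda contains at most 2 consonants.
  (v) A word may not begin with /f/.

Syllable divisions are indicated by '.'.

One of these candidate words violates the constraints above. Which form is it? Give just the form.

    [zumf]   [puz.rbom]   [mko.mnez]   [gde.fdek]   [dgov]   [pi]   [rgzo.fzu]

[zumf] — σ1 onset /z/, coda /mf/ (3→2 falls) ok → well-formed
[puz.rbom] — σ1 onset /p/, coda /z/ ok; σ2 onset /rb/ (2C), coda /m/ ok → well-formed
[mko.mnez] — σ1 onset /mk/ (2C), coda /∅/ ok; σ2 onset /mn/ (2C), coda /z/ ok → well-formed
[gde.fdek] — σ1 onset /gd/ (2C), coda /∅/ ok; σ2 onset /fd/ (2C), coda /k/ ok → well-formed
[dgov] — σ1 onset /dg/ (2C), coda /v/ ok → well-formed
[pi] — σ1 onset /p/, coda /∅/ ok → well-formed
[rgzo.fzu] — violates constraint (i): syllable 1 onset /rgz/ has 3 consonants (> 2) → ill-formed

[rgzo.fzu]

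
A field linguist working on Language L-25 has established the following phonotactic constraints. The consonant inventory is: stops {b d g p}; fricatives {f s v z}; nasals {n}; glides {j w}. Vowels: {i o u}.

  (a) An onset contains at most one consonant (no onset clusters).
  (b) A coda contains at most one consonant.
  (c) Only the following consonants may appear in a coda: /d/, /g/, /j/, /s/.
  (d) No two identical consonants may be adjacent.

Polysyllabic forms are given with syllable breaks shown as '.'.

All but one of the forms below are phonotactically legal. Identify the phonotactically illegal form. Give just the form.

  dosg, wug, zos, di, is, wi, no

dosg — violates constraint (b): syllable 1 coda /sg/ has 2 consonants (> 1) → phonotactically illegal
wug — σ1 onset /w/, coda /g/ ok → phonotactically legal
zos — σ1 onset /z/, coda /s/ ok → phonotactically legal
di — σ1 onset /d/, coda /∅/ ok → phonotactically legal
is — σ1 onset /∅/, coda /s/ ok → phonotactically legal
wi — σ1 onset /w/, coda /∅/ ok → phonotactically legal
no — σ1 onset /n/, coda /∅/ ok → phonotactically legal

dosg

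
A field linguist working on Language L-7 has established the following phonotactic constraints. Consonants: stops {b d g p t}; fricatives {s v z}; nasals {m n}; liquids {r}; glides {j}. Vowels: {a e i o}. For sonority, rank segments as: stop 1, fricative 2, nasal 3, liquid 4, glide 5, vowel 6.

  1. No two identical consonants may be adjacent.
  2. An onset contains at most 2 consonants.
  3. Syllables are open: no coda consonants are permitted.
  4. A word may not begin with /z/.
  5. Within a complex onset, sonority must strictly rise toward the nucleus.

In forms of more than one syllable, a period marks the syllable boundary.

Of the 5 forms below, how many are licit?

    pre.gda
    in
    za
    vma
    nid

pre.gda — violates constraint 5: syllable 2 onset /gd/: /g/ (stop, 1) → /d/ (stop, 1) does not rise → illicit
in — violates constraint 3: syllable 1 coda /n/ has 1 consonant (> 0) → illicit
za — violates constraint 4: word begins with /z/ → illicit
vma — σ1 onset /vm/ (2→3 rises), coda /∅/ ok → licit
nid — violates constraint 3: syllable 1 coda /d/ has 1 consonant (> 0) → illicit
Licit: vma → 1.

1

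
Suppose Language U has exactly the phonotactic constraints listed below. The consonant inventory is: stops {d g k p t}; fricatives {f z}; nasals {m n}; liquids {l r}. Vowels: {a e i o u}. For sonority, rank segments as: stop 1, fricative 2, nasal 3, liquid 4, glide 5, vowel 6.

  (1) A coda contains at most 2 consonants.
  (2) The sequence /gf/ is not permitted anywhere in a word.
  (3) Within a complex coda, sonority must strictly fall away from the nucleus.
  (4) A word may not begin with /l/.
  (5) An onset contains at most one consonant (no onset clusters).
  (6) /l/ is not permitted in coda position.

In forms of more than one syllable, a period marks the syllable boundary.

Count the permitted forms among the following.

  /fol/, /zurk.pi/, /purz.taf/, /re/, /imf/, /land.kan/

4

/fol/ — violates constraint 6: syllable 1 coda contains /l/ → not permitted
/zurk.pi/ — σ1 onset /z/, coda /rk/ (4→1 falls) ok; σ2 onset /p/, coda /∅/ ok → permitted
/purz.taf/ — σ1 onset /p/, coda /rz/ (4→2 falls) ok; σ2 onset /t/, coda /f/ ok → permitted
/re/ — σ1 onset /r/, coda /∅/ ok → permitted
/imf/ — σ1 onset /∅/, coda /mf/ (3→2 falls) ok → permitted
/land.kan/ — violates constraint 4: word begins with /l/ → not permitted
Permitted: /zurk.pi/, /purz.taf/, /re/, /imf/ → 4.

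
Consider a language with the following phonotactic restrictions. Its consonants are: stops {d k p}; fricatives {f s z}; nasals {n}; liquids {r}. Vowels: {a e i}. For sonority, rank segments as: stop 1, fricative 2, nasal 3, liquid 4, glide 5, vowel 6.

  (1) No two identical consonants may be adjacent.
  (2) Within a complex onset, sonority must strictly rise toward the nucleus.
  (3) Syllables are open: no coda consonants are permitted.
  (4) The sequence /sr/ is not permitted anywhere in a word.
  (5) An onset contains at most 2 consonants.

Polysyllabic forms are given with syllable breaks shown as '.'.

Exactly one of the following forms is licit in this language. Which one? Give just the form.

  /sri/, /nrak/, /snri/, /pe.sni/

/pe.sni/

/sri/ — violates constraint 4: contains banned sequence /sr/ → illicit
/nrak/ — violates constraint 3: syllable 1 coda /k/ has 1 consonant (> 0) → illicit
/snri/ — violates constraint 5: syllable 1 onset /snr/ has 3 consonants (> 2) → illicit
/pe.sni/ — σ1 onset /p/, coda /∅/ ok; σ2 onset /sn/ (2→3 rises), coda /∅/ ok → licit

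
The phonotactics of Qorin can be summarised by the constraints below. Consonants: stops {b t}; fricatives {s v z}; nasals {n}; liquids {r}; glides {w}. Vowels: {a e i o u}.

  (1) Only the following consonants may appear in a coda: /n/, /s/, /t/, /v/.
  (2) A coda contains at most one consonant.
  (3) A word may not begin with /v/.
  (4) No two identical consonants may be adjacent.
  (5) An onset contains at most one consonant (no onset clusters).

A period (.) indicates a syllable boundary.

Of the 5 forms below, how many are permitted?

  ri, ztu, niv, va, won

ri — σ1 onset /r/, coda /∅/ ok → permitted
ztu — violates constraint 5: syllable 1 onset /zt/ has 2 consonants (> 1) → not permitted
niv — σ1 onset /n/, coda /v/ ok → permitted
va — violates constraint 3: word begins with /v/ → not permitted
won — σ1 onset /w/, coda /n/ ok → permitted
Permitted: ri, niv, won → 3.

3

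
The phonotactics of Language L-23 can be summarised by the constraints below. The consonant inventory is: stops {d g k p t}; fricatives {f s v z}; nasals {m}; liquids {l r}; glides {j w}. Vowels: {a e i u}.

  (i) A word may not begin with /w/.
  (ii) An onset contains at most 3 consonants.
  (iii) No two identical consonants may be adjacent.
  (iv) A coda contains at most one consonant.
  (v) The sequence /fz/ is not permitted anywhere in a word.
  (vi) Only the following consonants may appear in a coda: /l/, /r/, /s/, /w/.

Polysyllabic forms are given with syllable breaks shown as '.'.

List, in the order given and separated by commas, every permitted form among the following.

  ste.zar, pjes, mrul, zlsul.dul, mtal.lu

ste.zar, pjes, mrul, zlsul.dul

ste.zar — σ1 onset /st/ (2C), coda /∅/ ok; σ2 onset /z/, coda /r/ ok → permitted
pjes — σ1 onset /pj/ (2C), coda /s/ ok → permitted
mrul — σ1 onset /mr/ (2C), coda /l/ ok → permitted
zlsul.dul — σ1 onset /zls/ (3C), coda /l/ ok; σ2 onset /d/, coda /l/ ok → permitted
mtal.lu — violates constraint (iii): adjacent identical consonants /ll/ → not permitted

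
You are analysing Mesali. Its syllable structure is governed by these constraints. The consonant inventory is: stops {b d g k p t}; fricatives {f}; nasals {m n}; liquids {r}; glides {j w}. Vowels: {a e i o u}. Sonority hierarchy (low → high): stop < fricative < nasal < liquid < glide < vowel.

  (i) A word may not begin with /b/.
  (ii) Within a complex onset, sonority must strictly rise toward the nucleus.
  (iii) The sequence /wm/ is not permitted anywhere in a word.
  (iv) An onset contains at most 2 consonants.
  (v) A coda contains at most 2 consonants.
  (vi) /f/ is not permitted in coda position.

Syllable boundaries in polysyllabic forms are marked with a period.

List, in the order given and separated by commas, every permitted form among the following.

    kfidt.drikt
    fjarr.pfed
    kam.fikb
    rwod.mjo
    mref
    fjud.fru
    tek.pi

kfidt.drikt, fjarr.pfed, kam.fikb, rwod.mjo, fjud.fru, tek.pi

kfidt.drikt — σ1 onset /kf/ (1→2 rises), coda /dt/ (2C) ok; σ2 onset /dr/ (1→4 rises), coda /kt/ (2C) ok → permitted
fjarr.pfed — σ1 onset /fj/ (2→5 rises), coda /rr/ (2C) ok; σ2 onset /pf/ (1→2 rises), coda /d/ ok → permitted
kam.fikb — σ1 onset /k/, coda /m/ ok; σ2 onset /f/, coda /kb/ (2C) ok → permitted
rwod.mjo — σ1 onset /rw/ (4→5 rises), coda /d/ ok; σ2 onset /mj/ (3→5 rises), coda /∅/ ok → permitted
mref — violates constraint (vi): syllable 1 coda contains /f/ → not permitted
fjud.fru — σ1 onset /fj/ (2→5 rises), coda /d/ ok; σ2 onset /fr/ (2→4 rises), coda /∅/ ok → permitted
tek.pi — σ1 onset /t/, coda /k/ ok; σ2 onset /p/, coda /∅/ ok → permitted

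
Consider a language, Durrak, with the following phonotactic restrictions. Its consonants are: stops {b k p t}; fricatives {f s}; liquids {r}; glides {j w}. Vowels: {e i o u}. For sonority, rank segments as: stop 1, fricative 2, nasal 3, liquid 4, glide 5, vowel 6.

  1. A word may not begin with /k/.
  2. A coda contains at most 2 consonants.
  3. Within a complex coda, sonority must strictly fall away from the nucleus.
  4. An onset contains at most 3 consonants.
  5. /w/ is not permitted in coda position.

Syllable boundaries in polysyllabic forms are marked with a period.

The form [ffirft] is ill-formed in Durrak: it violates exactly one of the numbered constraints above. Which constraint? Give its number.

2

[ffirft]: syllable 1 coda /rft/ has 3 consonants (> 2).
This is a violation of constraint 2: "A coda contains at most 2 consonants."
The remaining constraints (1, 3, 4, 5) are satisfied.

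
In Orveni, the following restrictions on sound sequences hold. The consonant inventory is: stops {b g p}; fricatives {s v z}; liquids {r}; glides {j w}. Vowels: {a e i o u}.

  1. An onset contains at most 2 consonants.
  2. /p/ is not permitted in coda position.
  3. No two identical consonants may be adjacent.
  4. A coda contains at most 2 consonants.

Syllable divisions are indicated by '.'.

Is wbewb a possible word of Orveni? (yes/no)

wbewb — σ1 onset /wb/ (2C), coda /wb/ (2C) ok → licit

yes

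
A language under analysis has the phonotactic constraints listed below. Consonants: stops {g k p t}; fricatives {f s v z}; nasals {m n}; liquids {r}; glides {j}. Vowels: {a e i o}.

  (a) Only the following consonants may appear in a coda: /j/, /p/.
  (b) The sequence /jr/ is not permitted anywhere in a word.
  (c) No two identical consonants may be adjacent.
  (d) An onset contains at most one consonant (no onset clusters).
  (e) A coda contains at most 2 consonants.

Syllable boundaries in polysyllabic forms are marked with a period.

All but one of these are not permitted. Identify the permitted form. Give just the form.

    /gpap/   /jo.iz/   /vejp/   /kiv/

/gpap/ — violates constraint (d): syllable 1 onset /gp/ has 2 consonants (> 1) → not permitted
/jo.iz/ — violates constraint (a): syllable 2 coda contains /z/, which is not a licensed coda consonant → not permitted
/vejp/ — σ1 onset /v/, coda /jp/ (2C) ok → permitted
/kiv/ — violates constraint (a): syllable 1 coda contains /v/, which is not a licensed coda consonant → not permitted

/vejp/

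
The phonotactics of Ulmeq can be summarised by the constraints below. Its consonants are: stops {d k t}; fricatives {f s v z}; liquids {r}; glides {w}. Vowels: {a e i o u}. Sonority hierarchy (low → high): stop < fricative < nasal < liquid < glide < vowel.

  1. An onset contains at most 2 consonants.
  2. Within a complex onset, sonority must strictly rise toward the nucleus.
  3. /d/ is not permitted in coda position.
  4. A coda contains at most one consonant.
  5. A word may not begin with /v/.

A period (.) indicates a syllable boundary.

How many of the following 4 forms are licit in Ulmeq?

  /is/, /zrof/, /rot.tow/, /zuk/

4

/is/ — σ1 onset /∅/, coda /s/ ok → licit
/zrof/ — σ1 onset /zr/ (2→4 rises), coda /f/ ok → licit
/rot.tow/ — σ1 onset /r/, coda /t/ ok; σ2 onset /t/, coda /w/ ok → licit
/zuk/ — σ1 onset /z/, coda /k/ ok → licit
Licit: /is/, /zrof/, /rot.tow/, /zuk/ → 4.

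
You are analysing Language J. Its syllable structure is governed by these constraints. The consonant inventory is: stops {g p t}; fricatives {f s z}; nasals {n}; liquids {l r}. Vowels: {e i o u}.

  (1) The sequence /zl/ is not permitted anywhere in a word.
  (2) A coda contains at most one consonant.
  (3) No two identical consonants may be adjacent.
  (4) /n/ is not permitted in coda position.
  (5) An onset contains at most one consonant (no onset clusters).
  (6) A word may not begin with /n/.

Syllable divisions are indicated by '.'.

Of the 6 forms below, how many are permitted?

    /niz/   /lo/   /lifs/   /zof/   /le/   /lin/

3

/niz/ — violates constraint 6: word begins with /n/ → not permitted
/lo/ — σ1 onset /l/, coda /∅/ ok → permitted
/lifs/ — violates constraint 2: syllable 1 coda /fs/ has 2 consonants (> 1) → not permitted
/zof/ — σ1 onset /z/, coda /f/ ok → permitted
/le/ — σ1 onset /l/, coda /∅/ ok → permitted
/lin/ — violates constraint 4: syllable 1 coda contains /n/ → not permitted
Permitted: /lo/, /zof/, /le/ → 3.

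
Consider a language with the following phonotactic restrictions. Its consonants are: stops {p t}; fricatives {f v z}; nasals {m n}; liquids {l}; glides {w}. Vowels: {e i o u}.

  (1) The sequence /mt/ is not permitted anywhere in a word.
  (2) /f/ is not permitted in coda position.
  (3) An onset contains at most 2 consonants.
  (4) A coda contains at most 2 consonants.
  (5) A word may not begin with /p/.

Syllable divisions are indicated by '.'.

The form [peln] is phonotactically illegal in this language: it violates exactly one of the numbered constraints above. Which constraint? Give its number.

[peln]: word begins with /p/.
This is a violation of constraint 5: "A word may not begin with /p/."
The remaining constraints (1, 2, 3, 4) are satisfied.

5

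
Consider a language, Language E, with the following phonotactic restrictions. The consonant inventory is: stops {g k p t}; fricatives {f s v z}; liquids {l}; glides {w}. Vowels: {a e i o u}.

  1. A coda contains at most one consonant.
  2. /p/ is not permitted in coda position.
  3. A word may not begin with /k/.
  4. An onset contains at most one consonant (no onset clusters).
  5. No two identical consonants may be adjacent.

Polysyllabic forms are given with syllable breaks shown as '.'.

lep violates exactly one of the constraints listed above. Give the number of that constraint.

2

lep: syllable 1 coda contains /p/.
This is a violation of constraint 2: "/p/ is not permitted in coda position."
The remaining constraints (1, 3, 4, 5) are satisfied.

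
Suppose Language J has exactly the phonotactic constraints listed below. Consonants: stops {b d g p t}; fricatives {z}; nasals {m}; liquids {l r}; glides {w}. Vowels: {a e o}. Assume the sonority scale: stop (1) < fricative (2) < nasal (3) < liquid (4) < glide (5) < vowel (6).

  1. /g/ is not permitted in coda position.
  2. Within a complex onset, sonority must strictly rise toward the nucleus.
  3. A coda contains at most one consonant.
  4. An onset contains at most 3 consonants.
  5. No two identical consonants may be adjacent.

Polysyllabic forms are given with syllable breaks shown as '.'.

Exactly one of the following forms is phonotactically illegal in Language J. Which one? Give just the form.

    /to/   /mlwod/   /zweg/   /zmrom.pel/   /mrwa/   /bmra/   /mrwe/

/zweg/

/to/ — σ1 onset /t/, coda /∅/ ok → phonotactically legal
/mlwod/ — σ1 onset /mlw/ (3→4→5 rises), coda /d/ ok → phonotactically legal
/zweg/ — violates constraint 1: syllable 1 coda contains /g/ → phonotactically illegal
/zmrom.pel/ — σ1 onset /zmr/ (2→3→4 rises), coda /m/ ok; σ2 onset /p/, coda /l/ ok → phonotactically legal
/mrwa/ — σ1 onset /mrw/ (3→4→5 rises), coda /∅/ ok → phonotactically legal
/bmra/ — σ1 onset /bmr/ (1→3→4 rises), coda /∅/ ok → phonotactically legal
/mrwe/ — σ1 onset /mrw/ (3→4→5 rises), coda /∅/ ok → phonotactically legal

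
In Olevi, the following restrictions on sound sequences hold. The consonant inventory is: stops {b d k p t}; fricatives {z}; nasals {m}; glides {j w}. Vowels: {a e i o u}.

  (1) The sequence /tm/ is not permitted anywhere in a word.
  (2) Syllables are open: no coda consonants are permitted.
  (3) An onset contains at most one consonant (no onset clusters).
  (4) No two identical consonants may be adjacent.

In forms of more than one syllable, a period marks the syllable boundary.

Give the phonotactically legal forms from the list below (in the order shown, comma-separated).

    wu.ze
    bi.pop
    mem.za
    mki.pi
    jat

wu.ze

wu.ze — σ1 onset /w/, coda /∅/ ok; σ2 onset /z/, coda /∅/ ok → phonotactically legal
bi.pop — violates constraint 2: syllable 2 coda /p/ has 1 consonant (> 0) → phonotactically illegal
mem.za — violates constraint 2: syllable 1 coda /m/ has 1 consonant (> 0) → phonotactically illegal
mki.pi — violates constraint 3: syllable 1 onset /mk/ has 2 consonants (> 1) → phonotactically illegal
jat — violates constraint 2: syllable 1 coda /t/ has 1 consonant (> 0) → phonotactically illegal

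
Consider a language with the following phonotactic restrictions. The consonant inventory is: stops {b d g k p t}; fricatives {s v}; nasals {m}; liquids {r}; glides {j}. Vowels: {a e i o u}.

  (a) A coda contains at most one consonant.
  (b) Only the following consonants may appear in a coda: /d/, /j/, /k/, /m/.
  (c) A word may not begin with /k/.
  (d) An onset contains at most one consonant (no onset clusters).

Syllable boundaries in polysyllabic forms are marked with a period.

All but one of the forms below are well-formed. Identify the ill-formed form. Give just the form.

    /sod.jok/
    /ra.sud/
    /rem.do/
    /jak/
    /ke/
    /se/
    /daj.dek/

/sod.jok/ — σ1 onset /s/, coda /d/ ok; σ2 onset /j/, coda /k/ ok → well-formed
/ra.sud/ — σ1 onset /r/, coda /∅/ ok; σ2 onset /s/, coda /d/ ok → well-formed
/rem.do/ — σ1 onset /r/, coda /m/ ok; σ2 onset /d/, coda /∅/ ok → well-formed
/jak/ — σ1 onset /j/, coda /k/ ok → well-formed
/ke/ — violates constraint (c): word begins with /k/ → ill-formed
/se/ — σ1 onset /s/, coda /∅/ ok → well-formed
/daj.dek/ — σ1 onset /d/, coda /j/ ok; σ2 onset /d/, coda /k/ ok → well-formed

/ke/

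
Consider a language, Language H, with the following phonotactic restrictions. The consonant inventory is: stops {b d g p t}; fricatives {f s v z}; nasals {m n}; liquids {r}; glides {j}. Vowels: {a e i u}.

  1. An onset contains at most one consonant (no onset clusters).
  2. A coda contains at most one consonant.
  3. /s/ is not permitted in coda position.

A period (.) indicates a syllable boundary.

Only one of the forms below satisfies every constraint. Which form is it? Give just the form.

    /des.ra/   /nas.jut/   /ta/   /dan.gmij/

/des.ra/ — violates constraint 3: syllable 1 coda contains /s/ → illicit
/nas.jut/ — violates constraint 3: syllable 1 coda contains /s/ → illicit
/ta/ — σ1 onset /t/, coda /∅/ ok → licit
/dan.gmij/ — violates constraint 1: syllable 2 onset /gm/ has 2 consonants (> 1) → illicit

/ta/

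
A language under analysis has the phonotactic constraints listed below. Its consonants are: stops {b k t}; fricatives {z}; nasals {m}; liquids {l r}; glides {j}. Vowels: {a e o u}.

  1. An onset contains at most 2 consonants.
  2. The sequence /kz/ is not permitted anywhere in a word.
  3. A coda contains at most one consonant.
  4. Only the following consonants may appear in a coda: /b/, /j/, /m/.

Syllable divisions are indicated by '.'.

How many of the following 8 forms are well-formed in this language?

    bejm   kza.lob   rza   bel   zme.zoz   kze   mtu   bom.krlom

2

bejm — violates constraint 3: syllable 1 coda /jm/ has 2 consonants (> 1) → ill-formed
kza.lob — violates constraint 2: contains banned sequence /kz/ → ill-formed
rza — σ1 onset /rz/ (2C), coda /∅/ ok → well-formed
bel — violates constraint 4: syllable 1 coda contains /l/, which is not a licensed coda consonant → ill-formed
zme.zoz — violates constraint 4: syllable 2 coda contains /z/, which is not a licensed coda consonant → ill-formed
kze — violates constraint 2: contains banned sequence /kz/ → ill-formed
mtu — σ1 onset /mt/ (2C), coda /∅/ ok → well-formed
bom.krlom — violates constraint 1: syllable 2 onset /krl/ has 3 consonants (> 2) → ill-formed
Well-formed: rza, mtu → 2.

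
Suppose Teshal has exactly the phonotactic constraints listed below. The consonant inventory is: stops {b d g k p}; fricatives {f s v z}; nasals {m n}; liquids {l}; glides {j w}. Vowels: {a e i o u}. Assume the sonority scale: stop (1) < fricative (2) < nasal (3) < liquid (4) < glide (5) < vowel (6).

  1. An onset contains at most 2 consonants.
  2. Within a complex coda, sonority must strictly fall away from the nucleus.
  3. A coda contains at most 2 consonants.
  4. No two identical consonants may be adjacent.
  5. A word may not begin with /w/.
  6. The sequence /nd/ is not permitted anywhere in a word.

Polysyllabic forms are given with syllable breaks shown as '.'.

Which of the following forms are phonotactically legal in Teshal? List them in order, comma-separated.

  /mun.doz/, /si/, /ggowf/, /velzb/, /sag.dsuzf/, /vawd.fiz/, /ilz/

/si/, /vawd.fiz/, /ilz/

/mun.doz/ — violates constraint 6: contains banned sequence /nd/ → phonotactically illegal
/si/ — σ1 onset /s/, coda /∅/ ok → phonotactically legal
/ggowf/ — violates constraint 4: adjacent identical consonants /gg/ → phonotactically illegal
/velzb/ — violates constraint 3: syllable 1 coda /lzb/ has 3 consonants (> 2) → phonotactically illegal
/sag.dsuzf/ — violates constraint 2: syllable 2 coda /zf/: /z/ (fricative, 2) → /f/ (fricative, 2) does not fall → phonotactically illegal
/vawd.fiz/ — σ1 onset /v/, coda /wd/ (5→1 falls) ok; σ2 onset /f/, coda /z/ ok → phonotactically legal
/ilz/ — σ1 onset /∅/, coda /lz/ (4→2 falls) ok → phonotactically legal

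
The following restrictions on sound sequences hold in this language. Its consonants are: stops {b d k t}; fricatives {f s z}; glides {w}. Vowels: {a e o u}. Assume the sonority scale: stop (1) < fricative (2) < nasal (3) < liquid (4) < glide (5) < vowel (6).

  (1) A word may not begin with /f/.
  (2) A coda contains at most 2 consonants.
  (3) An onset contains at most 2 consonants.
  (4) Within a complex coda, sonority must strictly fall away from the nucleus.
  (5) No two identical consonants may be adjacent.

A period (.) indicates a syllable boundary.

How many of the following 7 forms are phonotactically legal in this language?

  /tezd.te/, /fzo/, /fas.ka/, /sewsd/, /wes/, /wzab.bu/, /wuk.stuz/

/tezd.te/ — σ1 onset /t/, coda /zd/ (2→1 falls) ok; σ2 onset /t/, coda /∅/ ok → phonotactically legal
/fzo/ — violates constraint 1: word begins with /f/ → phonotactically illegal
/fas.ka/ — violates constraint 1: word begins with /f/ → phonotactically illegal
/sewsd/ — violates constraint 2: syllable 1 coda /wsd/ has 3 consonants (> 2) → phonotactically illegal
/wes/ — σ1 onset /w/, coda /s/ ok → phonotactically legal
/wzab.bu/ — violates constraint 5: adjacent identical consonants /bb/ → phonotactically illegal
/wuk.stuz/ — σ1 onset /w/, coda /k/ ok; σ2 onset /st/ (2C), coda /z/ ok → phonotactically legal
Phonotactically legal: /tezd.te/, /wes/, /wuk.stuz/ → 3.

3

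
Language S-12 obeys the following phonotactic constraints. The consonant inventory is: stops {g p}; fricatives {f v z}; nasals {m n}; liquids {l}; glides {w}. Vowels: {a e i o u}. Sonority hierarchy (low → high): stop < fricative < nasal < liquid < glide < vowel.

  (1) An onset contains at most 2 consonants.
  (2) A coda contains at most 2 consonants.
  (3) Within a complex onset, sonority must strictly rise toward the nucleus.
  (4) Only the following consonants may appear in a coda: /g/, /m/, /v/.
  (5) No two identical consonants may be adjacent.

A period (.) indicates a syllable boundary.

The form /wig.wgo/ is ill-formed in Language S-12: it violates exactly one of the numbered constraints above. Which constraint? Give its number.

/wig.wgo/: syllable 2 onset /wg/: /w/ (glide, 5) → /g/ (stop, 1) does not rise.
This is a violation of constraint 3: "Within a complex onset, sonority must strictly rise toward the nucleus."
The remaining constraints (1, 2, 4, 5) are satisfied.

3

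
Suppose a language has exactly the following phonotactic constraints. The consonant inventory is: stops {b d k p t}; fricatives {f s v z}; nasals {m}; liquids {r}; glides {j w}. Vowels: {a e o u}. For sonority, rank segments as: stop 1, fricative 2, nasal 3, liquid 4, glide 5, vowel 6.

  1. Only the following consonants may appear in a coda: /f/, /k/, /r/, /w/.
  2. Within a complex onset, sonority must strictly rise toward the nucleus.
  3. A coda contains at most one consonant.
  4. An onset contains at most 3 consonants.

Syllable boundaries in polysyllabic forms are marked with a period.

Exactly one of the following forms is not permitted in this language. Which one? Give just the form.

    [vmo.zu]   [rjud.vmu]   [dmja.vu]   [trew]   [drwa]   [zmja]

[rjud.vmu]

[vmo.zu] — σ1 onset /vm/ (2→3 rises), coda /∅/ ok; σ2 onset /z/, coda /∅/ ok → permitted
[rjud.vmu] — violates constraint 1: syllable 1 coda contains /d/, which is not a licensed coda consonant → not permitted
[dmja.vu] — σ1 onset /dmj/ (1→3→5 rises), coda /∅/ ok; σ2 onset /v/, coda /∅/ ok → permitted
[trew] — σ1 onset /tr/ (1→4 rises), coda /w/ ok → permitted
[drwa] — σ1 onset /drw/ (1→4→5 rises), coda /∅/ ok → permitted
[zmja] — σ1 onset /zmj/ (2→3→5 rises), coda /∅/ ok → permitted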